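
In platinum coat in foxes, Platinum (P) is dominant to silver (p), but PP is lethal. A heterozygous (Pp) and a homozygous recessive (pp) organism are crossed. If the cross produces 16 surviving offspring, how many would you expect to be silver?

Cross: Pp × pp
Punnett square offspring (before lethality): 2 Pp, 2 pp
No PP offspring are produced in this cross.
silver: 2 out of 4 → fraction 1/2
Expected count = 1/2 × 16 = 8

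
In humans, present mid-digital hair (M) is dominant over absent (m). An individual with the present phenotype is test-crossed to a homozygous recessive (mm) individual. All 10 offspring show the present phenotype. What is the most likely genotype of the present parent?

Test cross: ? × mm
All offspring are present.
If the unknown parent were heterozygous (Mm), about half of 10 offspring would be absent; none are. The unknown parent is most likely homozygous dominant (MM).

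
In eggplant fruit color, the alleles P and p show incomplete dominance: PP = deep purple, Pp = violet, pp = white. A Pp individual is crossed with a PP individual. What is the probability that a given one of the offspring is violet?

Punnett square for Pp × PP:
Offspring genotypes: 2 PP, 2 Pp
Phenotype counts: 2 deep purple, 2 violet
violet: 2 out of 4
Probability: 2/4 = 1/2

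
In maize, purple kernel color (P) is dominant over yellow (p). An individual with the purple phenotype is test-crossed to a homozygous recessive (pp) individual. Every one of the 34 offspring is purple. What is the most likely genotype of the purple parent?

Test cross: ? × pp
All offspring are purple.
If the unknown parent were heterozygous (Pp), about half of 34 offspring would be yellow; none are. The unknown parent is most likely homozygous dominant (PP).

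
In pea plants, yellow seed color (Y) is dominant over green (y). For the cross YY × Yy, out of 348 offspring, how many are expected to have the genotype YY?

Punnett square for YY × Yy:
Offspring genotypes: 2 YY, 2 Yy
Total offspring: 4
Count with target: 2
Probability: 2/4 = 1/2
Expected count = 1/2 × 348 = 174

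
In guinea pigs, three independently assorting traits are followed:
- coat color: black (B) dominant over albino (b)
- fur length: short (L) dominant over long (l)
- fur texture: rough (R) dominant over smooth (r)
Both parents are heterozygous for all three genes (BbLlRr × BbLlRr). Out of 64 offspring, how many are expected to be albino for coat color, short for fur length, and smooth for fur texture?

Trihybrid cross: BbLlRr × BbLlRr
Each trait segregates independently with a 3:1 phenotypic ratio, so each gene contributes 3/4 (dominant) or 1/4 (recessive).
Target: albino (coat color), short (fur length), smooth (fur texture)
Probability = product of independent per-trait probabilities
= 1/4 × 3/4 × 1/4 = 3/64
Expected count = 3/64 × 64 = 3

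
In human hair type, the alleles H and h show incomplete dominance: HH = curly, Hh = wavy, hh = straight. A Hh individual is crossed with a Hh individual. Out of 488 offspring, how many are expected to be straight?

Punnett square for Hh × Hh:
Offspring genotypes: 1 HH, 2 Hh, 1 hh
Phenotype counts: 1 curly, 2 wavy, 1 straight
straight: 1 out of 4 → fraction 1/4
Expected count = 1/4 × 488 = 122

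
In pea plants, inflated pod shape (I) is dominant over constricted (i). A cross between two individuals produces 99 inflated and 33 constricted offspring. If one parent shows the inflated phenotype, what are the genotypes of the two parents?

Observed offspring: 99 inflated, 33 constricted
The observed ratio simplifies to 3:1. Constricted (ii) offspring appear, so each parent must contribute one i allele. The parent stated to show inflated carries I, so it is Ii. The other parent is then either Ii or ii: Ii × ii would give a 1:1 split, whereas Ii × Ii gives 3:1 — matching the data. So both parents are heterozygous (Ii × Ii).
Parent genotypes: Ii × Ii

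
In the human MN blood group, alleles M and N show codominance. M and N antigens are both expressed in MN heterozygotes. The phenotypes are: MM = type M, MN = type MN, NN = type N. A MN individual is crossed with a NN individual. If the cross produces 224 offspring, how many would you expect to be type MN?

Punnett square for MN × NN:
Offspring genotypes: 2 MN, 2 NN
Phenotype counts: 2 type MN, 2 type N
type MN: 2 out of 4 → fraction 1/2
Expected count = 1/2 × 224 = 112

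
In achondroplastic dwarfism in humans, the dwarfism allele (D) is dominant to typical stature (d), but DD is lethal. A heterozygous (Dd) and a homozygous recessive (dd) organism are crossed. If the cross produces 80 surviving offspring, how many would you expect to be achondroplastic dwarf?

Cross: Dd × dd
Punnett square offspring (before lethality): 2 Dd, 2 dd
No DD offspring are produced in this cross.
achondroplastic dwarf: 2 out of 4 → fraction 1/2
Expected count = 1/2 × 80 = 40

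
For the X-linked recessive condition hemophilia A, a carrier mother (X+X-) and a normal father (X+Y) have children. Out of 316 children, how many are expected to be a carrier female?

Cross: X+X- × X+Y
Offspring: 1 X+X+, 1 X+Y, 1 X+X-, 1 X-Y
Probability of a carrier female: 1/4
Expected count = 1/4 × 316 = 79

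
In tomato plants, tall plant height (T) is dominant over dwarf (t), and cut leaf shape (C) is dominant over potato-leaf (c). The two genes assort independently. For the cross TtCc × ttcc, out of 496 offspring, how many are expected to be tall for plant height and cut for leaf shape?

Dihybrid cross TtCc × ttcc — consider each gene separately:
plant height: Tt × tt → 2 Tt, 2 tt → 2 T_ : 2 tt (out of 4)
leaf shape: Cc × cc → 2 Cc, 2 cc → 2 C_ : 2 cc (out of 4)
Looking for: tall (T_) and cut (C_)
P(tall) = 2/4, P(cut) = 2/4
P(both) = 2/4 × 2/4 = 4/16 = 1/4
Expected count = 1/4 × 496 = 124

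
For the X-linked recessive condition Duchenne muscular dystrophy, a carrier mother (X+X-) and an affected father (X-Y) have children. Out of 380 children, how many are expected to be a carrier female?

Cross: X+X- × X-Y
Offspring: 1 X+X-, 1 X+Y, 1 X-X-, 1 X-Y
Probability of a carrier female: 1/4
Expected count = 1/4 × 380 = 95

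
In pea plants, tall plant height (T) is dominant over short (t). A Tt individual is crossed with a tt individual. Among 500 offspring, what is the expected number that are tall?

Punnett square for Tt × tt:
Offspring genotypes: 2 Tt, 2 tt
tall: 2, short: 2
tall: 2 out of 4 → fraction 1/2
Expected count = 1/2 × 500 = 250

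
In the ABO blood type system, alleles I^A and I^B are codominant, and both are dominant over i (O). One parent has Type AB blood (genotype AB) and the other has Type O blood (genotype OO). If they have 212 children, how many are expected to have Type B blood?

Cross: AB × OO
Possible offspring genotypes: 2 AO, 2 BO
Blood type counts: 2 Type A, 2 Type B
Probability of Type B: 2/4 = 1/2
Expected count = 1/2 × 212 = 106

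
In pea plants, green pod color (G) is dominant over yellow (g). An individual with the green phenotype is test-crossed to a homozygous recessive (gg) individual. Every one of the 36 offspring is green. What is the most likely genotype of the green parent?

Test cross: ? × gg
All offspring are green.
If the unknown parent were heterozygous (Gg), about half of 36 offspring would be yellow; none are. The unknown parent is most likely homozygous dominant (GG).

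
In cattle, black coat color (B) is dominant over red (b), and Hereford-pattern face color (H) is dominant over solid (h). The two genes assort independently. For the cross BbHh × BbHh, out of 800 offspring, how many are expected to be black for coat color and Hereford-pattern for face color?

Dihybrid cross BbHh × BbHh — consider each gene separately:
coat color: Bb × Bb → 1 BB, 2 Bb, 1 bb → 3 B_ : 1 bb (out of 4)
face color: Hh × Hh → 1 HH, 2 Hh, 1 hh → 3 H_ : 1 hh (out of 4)
Looking for: black (B_) and Hereford-pattern (H_)
P(black) = 3/4, P(Hereford-pattern) = 3/4
P(both) = 3/4 × 3/4 = 9/16
Expected count = 9/16 × 800 = 450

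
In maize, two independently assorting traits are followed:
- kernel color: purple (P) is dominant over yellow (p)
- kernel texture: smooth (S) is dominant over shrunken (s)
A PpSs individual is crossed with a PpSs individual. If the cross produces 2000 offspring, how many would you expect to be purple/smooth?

Dihybrid cross PpSs × PpSs — consider each gene separately:
kernel color: Pp × Pp → 1 PP, 2 Pp, 1 pp → 3 P_ : 1 pp (out of 4)
kernel texture: Ss × Ss → 1 SS, 2 Ss, 1 ss → 3 S_ : 1 ss (out of 4)
Combine (counts out of 4 × 4 = 16): purple/smooth (P_S_) = 3×3 = 9; purple/shrunken (P_ss) = 3×1 = 3; yellow/smooth (ppS_) = 1×3 = 3; yellow/shrunken (ppss) = 1×1 = 1
Phenotype counts (out of 16): 9 purple/smooth, 3 purple/shrunken, 3 yellow/smooth, 1 yellow/shrunken
purple/smooth: 9 out of 16 → fraction 9/16
Expected count = 9/16 × 2000 = 1125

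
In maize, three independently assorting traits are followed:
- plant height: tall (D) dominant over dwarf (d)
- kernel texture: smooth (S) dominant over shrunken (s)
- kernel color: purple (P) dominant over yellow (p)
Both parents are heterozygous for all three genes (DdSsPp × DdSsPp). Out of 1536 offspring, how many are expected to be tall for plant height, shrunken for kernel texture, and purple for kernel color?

Trihybrid cross: DdSsPp × DdSsPp
Each trait segregates independently with a 3:1 phenotypic ratio, so each gene contributes 3/4 (dominant) or 1/4 (recessive).
Target: tall (plant height), shrunken (kernel texture), purple (kernel color)
Probability = product of independent per-trait probabilities
= 3/4 × 1/4 × 3/4 = 9/64
Expected count = 9/64 × 1536 = 216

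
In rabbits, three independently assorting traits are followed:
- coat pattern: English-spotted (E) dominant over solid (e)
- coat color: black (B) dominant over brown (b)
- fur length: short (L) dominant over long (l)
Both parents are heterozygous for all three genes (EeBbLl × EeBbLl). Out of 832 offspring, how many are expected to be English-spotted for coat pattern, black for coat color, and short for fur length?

Trihybrid cross: EeBbLl × EeBbLl
Each trait segregates independently with a 3:1 phenotypic ratio, so each gene contributes 3/4 (dominant) or 1/4 (recessive).
Target: English-spotted (coat pattern), black (coat color), short (fur length)
Probability = product of independent per-trait probabilities
= 3/4 × 3/4 × 3/4 = 27/64
Expected count = 27/64 × 832 = 351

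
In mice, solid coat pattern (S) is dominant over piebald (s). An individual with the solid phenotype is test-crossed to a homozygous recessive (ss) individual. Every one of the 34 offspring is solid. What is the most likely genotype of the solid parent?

Test cross: ? × ss
All offspring are solid.
If the unknown parent were heterozygous (Ss), about half of 34 offspring would be piebald; none are. The unknown parent is most likely homozygous dominant (SS).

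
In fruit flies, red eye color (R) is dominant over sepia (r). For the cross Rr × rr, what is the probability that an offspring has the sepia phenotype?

Punnett square for Rr × rr:
Offspring genotypes: 2 Rr, 2 rr
Total offspring: 4
Count with target: 2
Probability: 2/4 = 1/2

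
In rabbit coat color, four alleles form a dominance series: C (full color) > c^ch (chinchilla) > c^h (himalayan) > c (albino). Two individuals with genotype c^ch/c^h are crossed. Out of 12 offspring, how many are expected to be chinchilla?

Cross: c^ch/c^h × c^ch/c^h
Allele dominance: C > c^ch > c^h > c
Offspring genotypes: 1 c^ch/c^ch, 2 c^ch/c^h, 1 c^h/c^h
Phenotype counts: 3 chinchilla, 1 himalayan
chinchilla: 3 out of 4 → fraction 3/4
Expected count = 3/4 × 12 = 9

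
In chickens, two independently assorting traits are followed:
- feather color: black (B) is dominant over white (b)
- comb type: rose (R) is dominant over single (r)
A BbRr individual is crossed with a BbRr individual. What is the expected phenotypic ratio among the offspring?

Dihybrid cross BbRr × BbRr — consider each gene separately:
feather color: Bb × Bb → 1 BB, 2 Bb, 1 bb → 3 B_ : 1 bb (out of 4)
comb type: Rr × Rr → 1 RR, 2 Rr, 1 rr → 3 R_ : 1 rr (out of 4)
Combine (counts out of 4 × 4 = 16): black/rose (B_R_) = 3×3 = 9; black/single (B_rr) = 3×1 = 3; white/rose (bbR_) = 1×3 = 3; white/single (bbrr) = 1×1 = 1
Phenotype counts (out of 16): 9 black/rose, 3 black/single, 3 white/rose, 1 white/single
Ratio: 9 black/rose : 3 black/single : 3 white/rose : 1 white/single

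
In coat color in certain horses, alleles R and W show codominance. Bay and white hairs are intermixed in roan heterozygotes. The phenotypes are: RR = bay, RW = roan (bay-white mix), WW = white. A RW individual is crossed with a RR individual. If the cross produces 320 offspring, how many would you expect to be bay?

Punnett square for RW × RR:
Offspring genotypes: 2 RR, 2 RW
Phenotype counts: 2 bay, 2 roan (bay-white mix)
bay: 2 out of 4 → fraction 1/2
Expected count = 1/2 × 320 = 160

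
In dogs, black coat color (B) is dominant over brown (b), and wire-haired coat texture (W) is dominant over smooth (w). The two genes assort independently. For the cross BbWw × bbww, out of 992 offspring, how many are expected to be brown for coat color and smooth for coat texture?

Dihybrid cross BbWw × bbww — consider each gene separately:
coat color: Bb × bb → 2 Bb, 2 bb → 2 B_ : 2 bb (out of 4)
coat texture: Ww × ww → 2 Ww, 2 ww → 2 W_ : 2 ww (out of 4)
Looking for: brown (bb) and smooth (ww)
P(brown) = 2/4, P(smooth) = 2/4
P(both) = 2/4 × 2/4 = 4/16 = 1/4
Expected count = 1/4 × 992 = 248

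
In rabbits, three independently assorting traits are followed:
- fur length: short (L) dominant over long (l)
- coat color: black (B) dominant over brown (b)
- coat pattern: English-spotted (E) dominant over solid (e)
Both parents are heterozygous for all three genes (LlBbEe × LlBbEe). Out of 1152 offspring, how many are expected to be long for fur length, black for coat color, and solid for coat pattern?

Trihybrid cross: LlBbEe × LlBbEe
Each trait segregates independently with a 3:1 phenotypic ratio, so each gene contributes 3/4 (dominant) or 1/4 (recessive).
Target: long (fur length), black (coat color), solid (coat pattern)
Probability = product of independent per-trait probabilities
= 1/4 × 3/4 × 1/4 = 3/64
Expected count = 3/64 × 1152 = 54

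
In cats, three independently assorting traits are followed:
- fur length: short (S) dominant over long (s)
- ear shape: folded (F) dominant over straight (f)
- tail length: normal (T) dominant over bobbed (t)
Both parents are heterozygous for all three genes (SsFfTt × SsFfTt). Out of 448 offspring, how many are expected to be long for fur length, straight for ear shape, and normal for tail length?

Trihybrid cross: SsFfTt × SsFfTt
Each trait segregates independently with a 3:1 phenotypic ratio, so each gene contributes 3/4 (dominant) or 1/4 (recessive).
Target: long (fur length), straight (ear shape), normal (tail length)
Probability = product of independent per-trait probabilities
= 1/4 × 1/4 × 3/4 = 3/64
Expected count = 3/64 × 448 = 21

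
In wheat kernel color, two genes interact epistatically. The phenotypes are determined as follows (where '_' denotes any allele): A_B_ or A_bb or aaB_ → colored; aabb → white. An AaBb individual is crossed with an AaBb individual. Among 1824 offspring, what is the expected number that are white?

Cross: AaBb × AaBb — consider each gene separately:
A gene: Aa × Aa → 1 AA, 2 Aa, 1 aa → 3 A_ : 1 aa (out of 4)
B gene: Bb × Bb → 1 BB, 2 Bb, 1 bb → 3 B_ : 1 bb (out of 4)
Genotype classes (out of 4 × 4 = 16): A_B_ = 3×3 = 9; A_bb = 3×1 = 3; aaB_ = 1×3 = 3; aabb = 1×1 = 1
Apply the phenotype rules: A_B_ (9) + A_bb (3) + aaB_ (3) → colored; aabb (1) → white
Phenotype counts (out of 16): 15 colored, 1 white
white: 1 out of 16 → fraction 1/16
Expected count = 1/16 × 1824 = 114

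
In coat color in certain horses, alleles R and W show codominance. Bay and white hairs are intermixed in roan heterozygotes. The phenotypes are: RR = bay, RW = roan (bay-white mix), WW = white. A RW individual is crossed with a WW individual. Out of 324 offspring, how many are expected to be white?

Punnett square for RW × WW:
Offspring genotypes: 2 RW, 2 WW
Phenotype counts: 2 roan (bay-white mix), 2 white
white: 2 out of 4 → fraction 1/2
Expected count = 1/2 × 324 = 162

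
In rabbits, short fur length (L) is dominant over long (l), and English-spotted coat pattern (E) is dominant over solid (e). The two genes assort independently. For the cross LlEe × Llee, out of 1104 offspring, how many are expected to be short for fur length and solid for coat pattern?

Dihybrid cross LlEe × Llee — consider each gene separately:
fur length: Ll × Ll → 1 LL, 2 Ll, 1 ll → 3 L_ : 1 ll (out of 4)
coat pattern: Ee × ee → 2 Ee, 2 ee → 2 E_ : 2 ee (out of 4)
Looking for: short (L_) and solid (ee)
P(short) = 3/4, P(solid) = 2/4
P(both) = 3/4 × 2/4 = 6/16 = 3/8
Expected count = 3/8 × 1104 = 414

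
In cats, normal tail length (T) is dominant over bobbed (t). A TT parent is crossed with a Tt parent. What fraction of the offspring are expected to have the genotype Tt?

Punnett square for TT × Tt:
Offspring genotypes: 2 TT, 2 Tt
Total offspring: 4
Count with target: 2
Probability: 2/4 = 1/2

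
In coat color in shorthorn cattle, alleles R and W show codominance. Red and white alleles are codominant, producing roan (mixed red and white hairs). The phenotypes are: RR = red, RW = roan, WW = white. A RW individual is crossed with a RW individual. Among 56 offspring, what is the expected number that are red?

Punnett square for RW × RW:
Offspring genotypes: 1 RR, 2 RW, 1 WW
Phenotype counts: 1 red, 2 roan, 1 white
red: 1 out of 4 → fraction 1/4
Expected count = 1/4 × 56 = 14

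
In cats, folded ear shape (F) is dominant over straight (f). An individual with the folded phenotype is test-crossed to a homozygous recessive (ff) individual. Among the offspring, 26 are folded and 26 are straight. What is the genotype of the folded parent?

Test cross: ? × ff
Offspring: 26 folded, 26 straight — approximately 1:1.
A 1:1 ratio in a test cross indicates the unknown parent is heterozygous (Ff).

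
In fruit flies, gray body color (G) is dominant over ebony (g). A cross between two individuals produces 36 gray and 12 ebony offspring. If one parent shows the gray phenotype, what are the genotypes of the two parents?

Observed offspring: 36 gray, 12 ebony
The observed ratio simplifies to 3:1. Ebony (gg) offspring appear, so each parent must contribute one g allele. The parent stated to show gray carries G, so it is Gg. The other parent is then either Gg or gg: Gg × gg would give a 1:1 split, whereas Gg × Gg gives 3:1 — matching the data. So both parents are heterozygous (Gg × Gg).
Parent genotypes: Gg × Gg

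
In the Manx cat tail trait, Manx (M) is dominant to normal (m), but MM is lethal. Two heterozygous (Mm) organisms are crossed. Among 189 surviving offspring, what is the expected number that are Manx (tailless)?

Cross: Mm × Mm
Punnett square offspring (before lethality): 1 MM, 2 Mm, 1 mm
The MM genotype is lethal (embryos die); surviving offspring: 2 Mm, 1 mm
Manx (tailless): 2 out of 3 → fraction 2/3
Expected count = 2/3 × 189 = 126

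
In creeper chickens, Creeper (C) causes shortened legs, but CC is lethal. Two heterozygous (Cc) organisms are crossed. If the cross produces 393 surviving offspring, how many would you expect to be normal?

Cross: Cc × Cc
Punnett square offspring (before lethality): 1 CC, 2 Cc, 1 cc
The CC genotype is lethal (embryos die); surviving offspring: 2 Cc, 1 cc
normal: 1 out of 3 → fraction 1/3
Expected count = 1/3 × 393 = 131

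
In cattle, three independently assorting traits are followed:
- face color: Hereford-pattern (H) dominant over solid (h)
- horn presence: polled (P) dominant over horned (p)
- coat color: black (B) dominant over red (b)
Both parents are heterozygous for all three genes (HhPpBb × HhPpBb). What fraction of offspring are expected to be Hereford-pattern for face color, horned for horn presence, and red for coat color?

Trihybrid cross: HhPpBb × HhPpBb
Each trait segregates independently with a 3:1 phenotypic ratio, so each gene contributes 3/4 (dominant) or 1/4 (recessive).
Target: Hereford-pattern (face color), horned (horn presence), red (coat color)
Probability = product of independent per-trait probabilities
= 3/4 × 1/4 × 1/4 = 3/64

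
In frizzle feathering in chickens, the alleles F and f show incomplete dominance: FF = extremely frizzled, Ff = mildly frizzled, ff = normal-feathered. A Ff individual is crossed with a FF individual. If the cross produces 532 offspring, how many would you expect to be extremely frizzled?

Punnett square for Ff × FF:
Offspring genotypes: 2 FF, 2 Ff
Phenotype counts: 2 extremely frizzled, 2 mildly frizzled
extremely frizzled: 2 out of 4 → fraction 1/2
Expected count = 1/2 × 532 = 266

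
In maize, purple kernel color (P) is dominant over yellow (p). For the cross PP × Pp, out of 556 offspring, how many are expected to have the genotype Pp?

Punnett square for PP × Pp:
Offspring genotypes: 2 PP, 2 Pp
Total offspring: 4
Count with target: 2
Probability: 2/4 = 1/2
Expected count = 1/2 × 556 = 278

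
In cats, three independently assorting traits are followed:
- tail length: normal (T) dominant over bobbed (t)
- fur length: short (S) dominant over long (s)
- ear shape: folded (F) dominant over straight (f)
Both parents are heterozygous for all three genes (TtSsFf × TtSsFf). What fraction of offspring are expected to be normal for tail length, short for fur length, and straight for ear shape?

Trihybrid cross: TtSsFf × TtSsFf
Each trait segregates independently with a 3:1 phenotypic ratio, so each gene contributes 3/4 (dominant) or 1/4 (recessive).
Target: normal (tail length), short (fur length), straight (ear shape)
Probability = product of independent per-trait probabilities
= 3/4 × 3/4 × 1/4 = 9/64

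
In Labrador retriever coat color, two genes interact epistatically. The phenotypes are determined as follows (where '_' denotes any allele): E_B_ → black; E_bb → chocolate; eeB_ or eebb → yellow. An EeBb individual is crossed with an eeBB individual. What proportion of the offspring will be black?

Cross: EeBb × eeBB — consider each gene separately:
E gene: Ee × ee → 2 Ee, 2 ee → 2 E_ : 2 ee (out of 4)
B gene: Bb × BB → 2 BB, 2 Bb → 4 B_ (out of 4)
Genotype classes (out of 4 × 4 = 16): E_B_ = 2×4 = 8; eeB_ = 2×4 = 8
Apply the phenotype rules: E_B_ (8) → black; eeB_ (8) → yellow
Phenotype counts (out of 16): 8 black, 8 yellow
black: 8 out of 16
Probability: 8/16 = 1/2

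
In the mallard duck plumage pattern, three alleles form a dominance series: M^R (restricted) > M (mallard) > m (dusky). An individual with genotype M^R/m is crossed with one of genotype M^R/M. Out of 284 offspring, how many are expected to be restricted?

Cross: M^R/m × M^R/M
Allele dominance: M^R > M > m
Offspring genotypes: 1 M^R/M^R, 1 M^R/M, 1 M^R/m, 1 M/m
Phenotype counts: 3 restricted, 1 mallard
restricted: 3 out of 4 → fraction 3/4
Expected count = 3/4 × 284 = 213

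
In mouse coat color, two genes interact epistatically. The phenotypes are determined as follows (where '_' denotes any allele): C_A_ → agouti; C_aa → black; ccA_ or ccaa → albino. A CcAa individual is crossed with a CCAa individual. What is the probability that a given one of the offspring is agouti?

Cross: CcAa × CCAa — consider each gene separately:
C gene: Cc × CC → 2 CC, 2 Cc → 4 C_ (out of 4)
A gene: Aa × Aa → 1 AA, 2 Aa, 1 aa → 3 A_ : 1 aa (out of 4)
Genotype classes (out of 4 × 4 = 16): C_A_ = 4×3 = 12; C_aa = 4×1 = 4
Apply the phenotype rules: C_A_ (12) → agouti; C_aa (4) → black
Phenotype counts (out of 16): 12 agouti, 4 black
agouti: 12 out of 16
Probability: 12/16 = 3/4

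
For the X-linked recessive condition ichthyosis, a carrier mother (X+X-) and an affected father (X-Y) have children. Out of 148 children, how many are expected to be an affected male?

Cross: X+X- × X-Y
Offspring: 1 X+X-, 1 X+Y, 1 X-X-, 1 X-Y
Probability of an affected male: 1/4
Expected count = 1/4 × 148 = 37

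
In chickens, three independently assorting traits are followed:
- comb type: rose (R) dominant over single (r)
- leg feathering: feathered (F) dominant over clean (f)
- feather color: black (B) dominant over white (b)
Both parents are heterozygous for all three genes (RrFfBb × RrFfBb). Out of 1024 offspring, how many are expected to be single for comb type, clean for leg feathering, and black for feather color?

Trihybrid cross: RrFfBb × RrFfBb
Each trait segregates independently with a 3:1 phenotypic ratio, so each gene contributes 3/4 (dominant) or 1/4 (recessive).
Target: single (comb type), clean (leg feathering), black (feather color)
Probability = product of independent per-trait probabilities
= 1/4 × 1/4 × 3/4 = 3/64
Expected count = 3/64 × 1024 = 48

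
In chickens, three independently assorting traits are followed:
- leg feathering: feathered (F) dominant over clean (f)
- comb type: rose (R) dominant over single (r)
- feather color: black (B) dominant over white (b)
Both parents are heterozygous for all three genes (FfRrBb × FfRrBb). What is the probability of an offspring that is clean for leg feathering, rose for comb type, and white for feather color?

Trihybrid cross: FfRrBb × FfRrBb
Each trait segregates independently with a 3:1 phenotypic ratio, so each gene contributes 3/4 (dominant) or 1/4 (recessive).
Target: clean (leg feathering), rose (comb type), white (feather color)
Probability = product of independent per-trait probabilities
= 1/4 × 3/4 × 1/4 = 3/64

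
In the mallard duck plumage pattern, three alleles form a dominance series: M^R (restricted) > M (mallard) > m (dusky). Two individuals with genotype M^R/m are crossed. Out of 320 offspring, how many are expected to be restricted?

Cross: M^R/m × M^R/m
Allele dominance: M^R > M > m
Offspring genotypes: 1 M^R/M^R, 2 M^R/m, 1 m/m
Phenotype counts: 3 restricted, 1 dusky
restricted: 3 out of 4 → fraction 3/4
Expected count = 3/4 × 320 = 240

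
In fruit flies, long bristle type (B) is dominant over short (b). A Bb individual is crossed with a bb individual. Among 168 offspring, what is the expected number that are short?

Punnett square for Bb × bb:
Offspring genotypes: 2 Bb, 2 bb
long: 2, short: 2
short: 2 out of 4 → fraction 1/2
Expected count = 1/2 × 168 = 84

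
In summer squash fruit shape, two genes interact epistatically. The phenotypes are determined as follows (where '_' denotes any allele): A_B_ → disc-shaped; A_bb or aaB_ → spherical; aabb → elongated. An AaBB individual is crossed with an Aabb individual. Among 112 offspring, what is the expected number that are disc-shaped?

Cross: AaBB × Aabb — consider each gene separately:
A gene: Aa × Aa → 1 AA, 2 Aa, 1 aa → 3 A_ : 1 aa (out of 4)
B gene: BB × bb → 4 Bb → 4 B_ (out of 4)
Genotype classes (out of 4 × 4 = 16): A_B_ = 3×4 = 12; aaB_ = 1×4 = 4
Apply the phenotype rules: A_B_ (12) → disc-shaped; aaB_ (4) → spherical
Phenotype counts (out of 16): 12 disc-shaped, 4 spherical
disc-shaped: 12 out of 16 → fraction 3/4
Expected count = 3/4 × 112 = 84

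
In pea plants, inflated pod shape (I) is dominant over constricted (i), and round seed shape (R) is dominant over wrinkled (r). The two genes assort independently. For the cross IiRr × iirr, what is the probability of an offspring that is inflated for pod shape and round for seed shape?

Dihybrid cross IiRr × iirr — consider each gene separately:
pod shape: Ii × ii → 2 Ii, 2 ii → 2 I_ : 2 ii (out of 4)
seed shape: Rr × rr → 2 Rr, 2 rr → 2 R_ : 2 rr (out of 4)
Looking for: inflated (I_) and round (R_)
P(inflated) = 2/4, P(round) = 2/4
P(both) = 2/4 × 2/4 = 4/16 = 1/4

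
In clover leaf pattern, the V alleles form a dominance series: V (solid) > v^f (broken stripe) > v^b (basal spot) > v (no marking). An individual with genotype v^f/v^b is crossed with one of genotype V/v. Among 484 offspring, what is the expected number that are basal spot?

Cross: v^f/v^b × V/v
Allele dominance: V > v^f > v^b > v
Offspring genotypes: 1 V/v^f, 1 v^f/v, 1 V/v^b, 1 v^b/v
Phenotype counts: 2 solid, 1 broken stripe, 1 basal spot
basal spot: 1 out of 4 → fraction 1/4
Expected count = 1/4 × 484 = 121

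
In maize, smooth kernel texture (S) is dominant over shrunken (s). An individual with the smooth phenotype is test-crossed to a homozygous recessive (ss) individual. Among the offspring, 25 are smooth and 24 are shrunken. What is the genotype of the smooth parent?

Test cross: ? × ss
Offspring: 25 smooth, 24 shrunken — approximately 1:1.
A 1:1 ratio in a test cross indicates the unknown parent is heterozygous (Ss).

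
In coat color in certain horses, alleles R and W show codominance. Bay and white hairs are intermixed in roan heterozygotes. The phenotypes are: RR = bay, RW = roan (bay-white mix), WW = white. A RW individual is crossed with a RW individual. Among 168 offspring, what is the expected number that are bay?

Punnett square for RW × RW:
Offspring genotypes: 1 RR, 2 RW, 1 WW
Phenotype counts: 1 bay, 2 roan (bay-white mix), 1 white
bay: 1 out of 4 → fraction 1/4
Expected count = 1/4 × 168 = 42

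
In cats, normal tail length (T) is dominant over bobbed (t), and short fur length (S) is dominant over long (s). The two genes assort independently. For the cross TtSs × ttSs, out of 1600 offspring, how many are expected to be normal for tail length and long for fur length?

Dihybrid cross TtSs × ttSs — consider each gene separately:
tail length: Tt × tt → 2 Tt, 2 tt → 2 T_ : 2 tt (out of 4)
fur length: Ss × Ss → 1 SS, 2 Ss, 1 ss → 3 S_ : 1 ss (out of 4)
Looking for: normal (T_) and long (ss)
P(normal) = 2/4, P(long) = 1/4
P(both) = 2/4 × 1/4 = 2/16 = 1/8
Expected count = 1/8 × 1600 = 200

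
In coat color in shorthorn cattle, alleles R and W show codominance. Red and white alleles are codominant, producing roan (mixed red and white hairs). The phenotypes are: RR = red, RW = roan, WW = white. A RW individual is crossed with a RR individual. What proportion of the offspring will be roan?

Punnett square for RW × RR:
Offspring genotypes: 2 RR, 2 RW
Phenotype counts: 2 red, 2 roan
roan: 2 out of 4
Probability: 2/4 = 1/2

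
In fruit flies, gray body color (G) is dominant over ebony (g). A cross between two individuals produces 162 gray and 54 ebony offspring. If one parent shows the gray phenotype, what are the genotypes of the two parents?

Observed offspring: 162 gray, 54 ebony
The observed ratio simplifies to 3:1. Ebony (gg) offspring appear, so each parent must contribute one g allele. The parent stated to show gray carries G, so it is Gg. The other parent is then either Gg or gg: Gg × gg would give a 1:1 split, whereas Gg × Gg gives 3:1 — matching the data. So both parents are heterozygous (Gg × Gg).
Parent genotypes: Gg × Gg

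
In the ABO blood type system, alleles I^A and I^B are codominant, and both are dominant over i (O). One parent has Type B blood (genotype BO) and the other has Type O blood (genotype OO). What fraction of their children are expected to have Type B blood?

Cross: BO × OO
Possible offspring genotypes: 2 BO, 2 OO
Blood type counts: 2 Type B, 2 Type O
Probability of Type B: 2/4 = 1/2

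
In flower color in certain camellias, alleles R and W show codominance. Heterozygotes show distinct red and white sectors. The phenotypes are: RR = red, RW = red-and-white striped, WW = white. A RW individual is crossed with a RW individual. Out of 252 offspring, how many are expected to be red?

Punnett square for RW × RW:
Offspring genotypes: 1 RR, 2 RW, 1 WW
Phenotype counts: 1 red, 2 red-and-white striped, 1 white
red: 1 out of 4 → fraction 1/4
Expected count = 1/4 × 252 = 63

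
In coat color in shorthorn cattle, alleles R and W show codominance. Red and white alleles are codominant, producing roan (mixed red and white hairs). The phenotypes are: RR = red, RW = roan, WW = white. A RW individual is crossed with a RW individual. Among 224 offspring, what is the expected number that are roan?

Punnett square for RW × RW:
Offspring genotypes: 1 RR, 2 RW, 1 WW
Phenotype counts: 1 red, 2 roan, 1 white
roan: 2 out of 4 → fraction 1/2
Expected count = 1/2 × 224 = 112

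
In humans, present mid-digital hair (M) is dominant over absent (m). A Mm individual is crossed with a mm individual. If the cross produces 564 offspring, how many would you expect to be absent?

Punnett square for Mm × mm:
Offspring genotypes: 2 Mm, 2 mm
present: 2, absent: 2
absent: 2 out of 4 → fraction 1/2
Expected count = 1/2 × 564 = 282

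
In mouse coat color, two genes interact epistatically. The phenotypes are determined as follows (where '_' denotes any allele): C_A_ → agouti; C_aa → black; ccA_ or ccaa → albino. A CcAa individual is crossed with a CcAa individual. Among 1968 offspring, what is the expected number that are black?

Cross: CcAa × CcAa — consider each gene separately:
C gene: Cc × Cc → 1 CC, 2 Cc, 1 cc → 3 C_ : 1 cc (out of 4)
A gene: Aa × Aa → 1 AA, 2 Aa, 1 aa → 3 A_ : 1 aa (out of 4)
Genotype classes (out of 4 × 4 = 16): C_A_ = 3×3 = 9; C_aa = 3×1 = 3; ccA_ = 1×3 = 3; ccaa = 1×1 = 1
Apply the phenotype rules: C_A_ (9) → agouti; C_aa (3) → black; ccA_ (3) + ccaa (1) → albino
Phenotype counts (out of 16): 9 agouti, 3 black, 4 albino
black: 3 out of 16 → fraction 3/16
Expected count = 3/16 × 1968 = 369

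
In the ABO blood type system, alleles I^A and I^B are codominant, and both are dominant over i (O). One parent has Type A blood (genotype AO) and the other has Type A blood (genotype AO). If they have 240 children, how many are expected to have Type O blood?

Cross: AO × AO
Possible offspring genotypes: 1 AA, 2 AO, 1 OO
Blood type counts: 3 Type A, 1 Type O
Probability of Type O: 1/4
Expected count = 1/4 × 240 = 60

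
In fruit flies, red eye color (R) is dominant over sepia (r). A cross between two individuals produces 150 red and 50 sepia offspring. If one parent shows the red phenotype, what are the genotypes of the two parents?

Observed offspring: 150 red, 50 sepia
The observed ratio simplifies to 3:1. Sepia (rr) offspring appear, so each parent must contribute one r allele. The parent stated to show red carries R, so it is Rr. The other parent is then either Rr or rr: Rr × rr would give a 1:1 split, whereas Rr × Rr gives 3:1 — matching the data. So both parents are heterozygous (Rr × Rr).
Parent genotypes: Rr × Rr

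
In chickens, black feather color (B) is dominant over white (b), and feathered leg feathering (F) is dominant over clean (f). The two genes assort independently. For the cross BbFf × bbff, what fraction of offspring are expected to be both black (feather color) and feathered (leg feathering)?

Dihybrid cross BbFf × bbff — consider each gene separately:
feather color: Bb × bb → 2 Bb, 2 bb → 2 B_ : 2 bb (out of 4)
leg feathering: Ff × ff → 2 Ff, 2 ff → 2 F_ : 2 ff (out of 4)
Looking for: black (B_) and feathered (F_)
P(black) = 2/4, P(feathered) = 2/4
P(both) = 2/4 × 2/4 = 4/16 = 1/4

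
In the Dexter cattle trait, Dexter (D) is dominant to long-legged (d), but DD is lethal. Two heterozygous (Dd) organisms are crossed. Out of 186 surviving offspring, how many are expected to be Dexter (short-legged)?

Cross: Dd × Dd
Punnett square offspring (before lethality): 1 DD, 2 Dd, 1 dd
The DD genotype is lethal (embryos die); surviving offspring: 2 Dd, 1 dd
Dexter (short-legged): 2 out of 3 → fraction 2/3
Expected count = 2/3 × 186 = 124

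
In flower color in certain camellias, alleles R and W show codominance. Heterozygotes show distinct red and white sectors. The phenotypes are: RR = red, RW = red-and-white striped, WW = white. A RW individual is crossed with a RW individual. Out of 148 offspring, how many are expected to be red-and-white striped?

Punnett square for RW × RW:
Offspring genotypes: 1 RR, 2 RW, 1 WW
Phenotype counts: 1 red, 2 red-and-white striped, 1 white
red-and-white striped: 2 out of 4 → fraction 1/2
Expected count = 1/2 × 148 = 74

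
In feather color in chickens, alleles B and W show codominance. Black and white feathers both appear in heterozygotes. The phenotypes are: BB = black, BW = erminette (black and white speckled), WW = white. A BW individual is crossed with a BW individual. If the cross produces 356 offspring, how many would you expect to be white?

Punnett square for BW × BW:
Offspring genotypes: 1 BB, 2 BW, 1 WW
Phenotype counts: 1 black, 2 erminette (black and white speckled), 1 white
white: 1 out of 4 → fraction 1/4
Expected count = 1/4 × 356 = 89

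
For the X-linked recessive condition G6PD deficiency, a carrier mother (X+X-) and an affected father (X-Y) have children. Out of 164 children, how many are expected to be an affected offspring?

Cross: X+X- × X-Y
Offspring: 1 X+X-, 1 X+Y, 1 X-X-, 1 X-Y
Probability of an affected offspring: 2/4 = 1/2
Expected count = 1/2 × 164 = 82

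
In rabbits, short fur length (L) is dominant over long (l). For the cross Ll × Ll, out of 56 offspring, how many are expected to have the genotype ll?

Punnett square for Ll × Ll:
Offspring genotypes: 1 LL, 2 Ll, 1 ll
Total offspring: 4
Count with target: 1
Probability: 1/4
Expected count = 1/4 × 56 = 14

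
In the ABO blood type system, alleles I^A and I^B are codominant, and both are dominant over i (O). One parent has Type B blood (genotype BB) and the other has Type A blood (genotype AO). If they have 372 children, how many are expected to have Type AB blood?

Cross: BB × AO
Possible offspring genotypes: 2 AB, 2 BO
Blood type counts: 2 Type AB, 2 Type B
Probability of Type AB: 2/4 = 1/2
Expected count = 1/2 × 372 = 186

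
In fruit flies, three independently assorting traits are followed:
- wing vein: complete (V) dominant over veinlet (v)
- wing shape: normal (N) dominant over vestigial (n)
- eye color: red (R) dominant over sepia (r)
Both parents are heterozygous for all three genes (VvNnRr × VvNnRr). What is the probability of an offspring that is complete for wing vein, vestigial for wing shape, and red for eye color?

Trihybrid cross: VvNnRr × VvNnRr
Each trait segregates independently with a 3:1 phenotypic ratio, so each gene contributes 3/4 (dominant) or 1/4 (recessive).
Target: complete (wing vein), vestigial (wing shape), red (eye color)
Probability = product of independent per-trait probabilities
= 3/4 × 1/4 × 3/4 = 9/64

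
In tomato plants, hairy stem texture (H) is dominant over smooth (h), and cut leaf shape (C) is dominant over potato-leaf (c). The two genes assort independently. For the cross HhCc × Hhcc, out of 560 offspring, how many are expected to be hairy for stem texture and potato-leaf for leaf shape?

Dihybrid cross HhCc × Hhcc — consider each gene separately:
stem texture: Hh × Hh → 1 HH, 2 Hh, 1 hh → 3 H_ : 1 hh (out of 4)
leaf shape: Cc × cc → 2 Cc, 2 cc → 2 C_ : 2 cc (out of 4)
Looking for: hairy (H_) and potato-leaf (cc)
P(hairy) = 3/4, P(potato-leaf) = 2/4
P(both) = 3/4 × 2/4 = 6/16 = 3/8
Expected count = 3/8 × 560 = 210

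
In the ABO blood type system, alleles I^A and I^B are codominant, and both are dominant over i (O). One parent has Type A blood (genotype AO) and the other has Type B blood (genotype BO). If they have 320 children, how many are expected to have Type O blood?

Cross: AO × BO
Possible offspring genotypes: 1 AB, 1 AO, 1 BO, 1 OO
Blood type counts: 1 Type AB, 1 Type A, 1 Type B, 1 Type O
Probability of Type O: 1/4
Expected count = 1/4 × 320 = 80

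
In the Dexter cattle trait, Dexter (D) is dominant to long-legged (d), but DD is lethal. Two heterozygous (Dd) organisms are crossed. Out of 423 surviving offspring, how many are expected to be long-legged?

Cross: Dd × Dd
Punnett square offspring (before lethality): 1 DD, 2 Dd, 1 dd
The DD genotype is lethal (embryos die); surviving offspring: 2 Dd, 1 dd
long-legged: 1 out of 3 → fraction 1/3
Expected count = 1/3 × 423 = 141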